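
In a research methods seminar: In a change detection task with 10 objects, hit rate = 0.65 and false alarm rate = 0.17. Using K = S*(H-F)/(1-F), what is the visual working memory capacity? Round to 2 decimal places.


K = S * (H - F) / (1 - F)
H - F = 0.48
1 - F = 0.83
K = 10 * 0.48 / 0.83
= 5.78


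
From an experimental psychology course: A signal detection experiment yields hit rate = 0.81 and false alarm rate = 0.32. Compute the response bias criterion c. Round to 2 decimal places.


c = -0.5 * (z(HR) + z(FAR))
z(0.81) = 0.8779
z(0.32) = -0.4677
c = -0.5 * (0.8779 + -0.4677)
= -0.5 * 0.4102
= -0.21


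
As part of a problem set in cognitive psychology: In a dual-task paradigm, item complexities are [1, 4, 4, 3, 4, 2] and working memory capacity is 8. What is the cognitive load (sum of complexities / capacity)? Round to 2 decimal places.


Total complexity = 1 + 4 + 4 + 3 + 4 + 2 = 18
Load = total / capacity = 18 / 8
= 2.25


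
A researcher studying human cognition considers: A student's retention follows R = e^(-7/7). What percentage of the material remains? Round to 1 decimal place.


R = e^(-t/S)
-t/S = -7/7 = -1.0
R = e^(-1.0) = 0.367879
Percentage = 0.367879 * 100
= 36.8


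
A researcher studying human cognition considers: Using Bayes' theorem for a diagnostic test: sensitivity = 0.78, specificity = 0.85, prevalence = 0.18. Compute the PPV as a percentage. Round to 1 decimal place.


PPV = (sens * prev) / (sens * prev + (1-spec) * (1-prev))
Numerator = 0.78 * 0.18 = 0.1404
P(positive and no disease) = (1 - spec) * (1 - prev) = (1 - 0.85) * (1 - 0.18) = 0.123
Denominator = 0.1404 + 0.123 = 0.2634
PPV = 0.1404 / 0.2634 = 0.53303
As percentage = 53.3


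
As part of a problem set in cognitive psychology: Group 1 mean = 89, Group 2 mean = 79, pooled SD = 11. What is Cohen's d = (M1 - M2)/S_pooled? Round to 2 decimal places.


Cohen's d = (M1 - M2) / S_pooled
= (89 - 79) / 11
= 10 / 11
= 0.91


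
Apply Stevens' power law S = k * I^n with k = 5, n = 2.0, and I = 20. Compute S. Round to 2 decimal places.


S = 5 * 20^2.0
20^2.0 = 400.0
S = 5 * 400.0
= 2000.00


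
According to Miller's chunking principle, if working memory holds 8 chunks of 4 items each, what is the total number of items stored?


Total items = chunks * items_per_chunk
= 8 * 4
= 32


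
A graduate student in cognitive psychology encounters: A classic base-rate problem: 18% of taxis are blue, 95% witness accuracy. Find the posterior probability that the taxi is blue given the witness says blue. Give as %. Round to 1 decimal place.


P(blue | says blue) = P(says blue | blue)*P(blue) / [P(says blue | blue)*P(blue) + P(says blue | not blue)*P(not blue)]
Numerator = 0.95 * 0.18 = 0.171
False identification = 0.05 * 0.82 = 0.041
P = 0.171 / (0.171 + 0.041)
= 0.171 / 0.212
As percentage = 80.7


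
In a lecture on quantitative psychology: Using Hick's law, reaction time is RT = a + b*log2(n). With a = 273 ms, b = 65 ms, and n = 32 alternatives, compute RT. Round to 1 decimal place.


RT = 273 + 65 * log2(32)
log2(32) = 5.0
RT = 273 + 65 * 5.0
= 273 + 325.0
= 598.0 ms


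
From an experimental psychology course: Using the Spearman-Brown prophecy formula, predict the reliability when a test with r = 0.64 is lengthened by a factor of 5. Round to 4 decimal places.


r_new = n*r / (1 + (n-1)*r)
Numerator = 5 * 0.64 = 3.2
Denominator = 1 + 4 * 0.64 = 3.56
r_new = 3.2 / 3.56
= 0.8989


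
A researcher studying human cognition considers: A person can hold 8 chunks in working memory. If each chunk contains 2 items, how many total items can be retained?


Total items = chunks * items_per_chunk
= 8 * 2
= 16


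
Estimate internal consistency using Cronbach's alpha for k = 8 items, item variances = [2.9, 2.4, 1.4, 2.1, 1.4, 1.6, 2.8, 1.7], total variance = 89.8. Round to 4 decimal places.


alpha = (k/(k-1)) * (1 - sum(s_i^2)/s_total^2)
sum(item variances) = 16.3
k/(k-1) = 8/7 = 1.142857
1 - 16.3/89.8 = 1 - 0.181514 = 0.818486
alpha = 1.142857 * 0.818486
= 0.9354


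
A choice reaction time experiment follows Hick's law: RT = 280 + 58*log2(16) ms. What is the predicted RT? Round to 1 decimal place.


RT = 280 + 58 * log2(16)
log2(16) = 4.0
RT = 280 + 58 * 4.0
= 280 + 232.0
= 512.0 ms


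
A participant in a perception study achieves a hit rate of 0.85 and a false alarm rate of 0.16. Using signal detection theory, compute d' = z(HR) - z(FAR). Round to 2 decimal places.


d' = z(HR) - z(FAR)
z(0.85) = 1.0364
z(0.16) = -0.9945
d' = 1.0364 - -0.9945
= 2.03


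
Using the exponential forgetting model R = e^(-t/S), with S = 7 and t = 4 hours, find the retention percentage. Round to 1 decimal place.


R = e^(-t/S)
-t/S = -4/7 = -0.571429
R = e^(-0.571429) = 0.564718
Percentage = 0.564718 * 100
= 56.5


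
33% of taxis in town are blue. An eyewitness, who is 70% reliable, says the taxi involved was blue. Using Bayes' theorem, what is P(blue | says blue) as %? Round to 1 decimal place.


P(blue | says blue) = P(says blue | blue)*P(blue) / [P(says blue | blue)*P(blue) + P(says blue | not blue)*P(not blue)]
Numerator = 0.7 * 0.33 = 0.231
False identification = 0.3 * 0.67 = 0.201
P = 0.231 / (0.231 + 0.201)
= 0.231 / 0.432
As percentage = 53.5


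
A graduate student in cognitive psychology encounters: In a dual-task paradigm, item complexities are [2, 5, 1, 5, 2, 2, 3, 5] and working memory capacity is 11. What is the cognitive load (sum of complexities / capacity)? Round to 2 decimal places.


Total complexity = 2 + 5 + 1 + 5 + 2 + 2 + 3 + 5 = 25
Load = total / capacity = 25 / 11
= 2.27


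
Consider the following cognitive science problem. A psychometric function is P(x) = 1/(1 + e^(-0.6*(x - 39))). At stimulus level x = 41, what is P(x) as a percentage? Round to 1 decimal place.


P(x) = 1/(1 + e^(-0.6*(41 - 39)))
Exponent = -0.6 * 2 = -1.2
e^(-1.2) = 0.301194
P = 1/(1 + 0.301194) = 0.768525
Percentage = 76.9


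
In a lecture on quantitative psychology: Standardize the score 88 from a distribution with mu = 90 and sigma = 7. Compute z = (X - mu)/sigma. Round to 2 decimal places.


z = (X - mu) / sigma
= (88 - 90) / 7
= -2 / 7
= -0.29


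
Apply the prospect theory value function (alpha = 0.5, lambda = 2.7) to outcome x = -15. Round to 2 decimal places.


Since x = -15 < 0, use v(x) = -lambda*(-x)^alpha
(-x) = 15
15^0.5 = 3.873
v(-15) = -2.7 * 3.873
= -10.46


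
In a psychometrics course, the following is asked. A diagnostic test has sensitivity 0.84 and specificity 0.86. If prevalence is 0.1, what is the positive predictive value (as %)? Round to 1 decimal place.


PPV = (sens * prev) / (sens * prev + (1-spec) * (1-prev))
Numerator = 0.84 * 0.1 = 0.084
P(positive and no disease) = (1 - spec) * (1 - prev) = (1 - 0.86) * (1 - 0.1) = 0.126
Denominator = 0.084 + 0.126 = 0.21
PPV = 0.084 / 0.21 = 0.4
As percentage = 40.0


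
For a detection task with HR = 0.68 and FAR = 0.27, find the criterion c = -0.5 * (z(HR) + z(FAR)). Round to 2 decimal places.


c = -0.5 * (z(HR) + z(FAR))
z(0.68) = 0.4677
z(0.27) = -0.6128
c = -0.5 * (0.4677 + -0.6128)
= -0.5 * -0.1451
= 0.07


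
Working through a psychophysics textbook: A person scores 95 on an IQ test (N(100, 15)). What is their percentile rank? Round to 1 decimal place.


z = (IQ - mean) / SD
z = (95 - 100) / 15 = -0.3333
Percentile = Phi(-0.3333) * 100
Phi(-0.3333) = 0.369454
= 36.9


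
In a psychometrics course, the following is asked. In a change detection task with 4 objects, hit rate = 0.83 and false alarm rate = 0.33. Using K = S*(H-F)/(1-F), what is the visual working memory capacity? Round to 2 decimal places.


K = S * (H - F) / (1 - F)
H - F = 0.5
1 - F = 0.67
K = 4 * 0.5 / 0.67
= 2.99


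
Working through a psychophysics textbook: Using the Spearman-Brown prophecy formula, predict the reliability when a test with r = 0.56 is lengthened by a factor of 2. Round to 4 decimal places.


r_new = n*r / (1 + (n-1)*r)
Numerator = 2 * 0.56 = 1.12
Denominator = 1 + 1 * 0.56 = 1.56
r_new = 1.12 / 1.56
= 0.7179


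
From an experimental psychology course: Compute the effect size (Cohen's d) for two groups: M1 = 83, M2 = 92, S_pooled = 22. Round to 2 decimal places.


Cohen's d = (M1 - M2) / S_pooled
= (83 - 92) / 22
= -9 / 22
= -0.41


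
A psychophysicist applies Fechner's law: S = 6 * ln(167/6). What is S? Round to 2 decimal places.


S = 6 * ln(167/6)
I/I0 = 27.833333
ln(27.833333) = 3.3262
S = 6 * 3.3262
= 19.96


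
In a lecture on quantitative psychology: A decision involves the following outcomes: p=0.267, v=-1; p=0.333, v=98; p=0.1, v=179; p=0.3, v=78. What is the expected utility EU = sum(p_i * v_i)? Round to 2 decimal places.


EU = sum(p_i * v_i)
0.267 * -1 = -0.267
0.333 * 98 = 32.634
0.1 * 179 = 17.9
0.3 * 78 = 23.4
EU = -0.267 + 32.634 + 17.9 + 23.4
= 73.67


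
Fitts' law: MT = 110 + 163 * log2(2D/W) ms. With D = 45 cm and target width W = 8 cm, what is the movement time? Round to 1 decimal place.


MT = 110 + 163 * log2(2*45/8)
2D/W = 11.25
log2(11.25) = 3.4919
MT = 110 + 163 * 3.4919
= 679.2 ms


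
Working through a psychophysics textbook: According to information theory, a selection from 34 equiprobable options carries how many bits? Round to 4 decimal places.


H = log2(n)
H = log2(34)
= 5.0875


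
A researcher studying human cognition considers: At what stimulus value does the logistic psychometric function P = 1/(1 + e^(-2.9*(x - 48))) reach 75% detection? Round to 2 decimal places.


At P = 0.75: 0.75 = 1/(1 + e^(-k*(x-x0)))
Solving: e^(-k*(x-x0)) = 1/3
x = x0 + ln(3)/k
ln(3) = 1.0986
x = 48 + 1.0986/2.9
= 48 + 0.3788
= 48.38


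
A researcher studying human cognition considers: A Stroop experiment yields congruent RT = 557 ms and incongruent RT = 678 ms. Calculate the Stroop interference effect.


Stroop effect = RT(incongruent) - RT(congruent)
= 678 - 557
= 121 ms


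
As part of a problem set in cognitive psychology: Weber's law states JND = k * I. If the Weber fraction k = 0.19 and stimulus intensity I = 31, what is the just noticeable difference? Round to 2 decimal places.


JND = k * I
JND = 0.19 * 31
= 5.89


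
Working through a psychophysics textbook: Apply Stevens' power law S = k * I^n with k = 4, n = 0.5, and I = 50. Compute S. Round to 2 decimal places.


S = 4 * 50^0.5
50^0.5 = 7.0711
S = 4 * 7.0711
= 28.28


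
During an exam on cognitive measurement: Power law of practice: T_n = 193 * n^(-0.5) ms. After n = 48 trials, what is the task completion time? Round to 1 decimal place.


T_n = 193 * 48^(-0.5)
48^(-0.5) = 0.144338
T_n = 193 * 0.144338
= 27.9 ms


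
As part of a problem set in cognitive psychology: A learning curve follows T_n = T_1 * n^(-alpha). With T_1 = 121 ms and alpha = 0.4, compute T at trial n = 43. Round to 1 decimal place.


T_n = 121 * 43^(-0.4)
43^(-0.4) = 0.222133
T_n = 121 * 0.222133
= 26.9 ms


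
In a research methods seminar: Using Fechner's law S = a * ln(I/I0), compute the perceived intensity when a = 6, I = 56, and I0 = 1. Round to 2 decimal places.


S = 6 * ln(56/1)
I/I0 = 56.0
ln(56.0) = 4.0254
S = 6 * 4.0254
= 24.15


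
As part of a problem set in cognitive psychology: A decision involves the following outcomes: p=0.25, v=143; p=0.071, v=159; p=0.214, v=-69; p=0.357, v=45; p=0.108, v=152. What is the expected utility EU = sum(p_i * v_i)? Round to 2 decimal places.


EU = sum(p_i * v_i)
0.25 * 143 = 35.75
0.071 * 159 = 11.289
0.214 * -69 = -14.766
0.357 * 45 = 16.065
0.108 * 152 = 16.416
EU = 35.75 + 11.289 + -14.766 + 16.065 + 16.416
= 64.75


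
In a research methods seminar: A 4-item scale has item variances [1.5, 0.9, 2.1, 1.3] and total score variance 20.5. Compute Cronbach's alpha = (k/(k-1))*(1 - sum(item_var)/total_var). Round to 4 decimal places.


alpha = (k/(k-1)) * (1 - sum(s_i^2)/s_total^2)
sum(item variances) = 5.8
k/(k-1) = 4/3 = 1.333333
1 - 5.8/20.5 = 1 - 0.282927 = 0.717073
alpha = 1.333333 * 0.717073
= 0.9561


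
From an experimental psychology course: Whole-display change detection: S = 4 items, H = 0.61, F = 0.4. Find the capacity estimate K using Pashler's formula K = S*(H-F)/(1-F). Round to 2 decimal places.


K = S * (H - F) / (1 - F)
H - F = 0.21
1 - F = 0.6
K = 4 * 0.21 / 0.6
= 1.40


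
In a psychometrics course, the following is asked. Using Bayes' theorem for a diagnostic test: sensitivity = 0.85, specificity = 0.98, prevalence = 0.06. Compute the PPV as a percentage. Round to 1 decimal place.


PPV = (sens * prev) / (sens * prev + (1-spec) * (1-prev))
Numerator = 0.85 * 0.06 = 0.051
P(positive and no disease) = (1 - spec) * (1 - prev) = (1 - 0.98) * (1 - 0.06) = 0.0188
Denominator = 0.051 + 0.0188 = 0.0698
PPV = 0.051 / 0.0698 = 0.730659
As percentage = 73.1


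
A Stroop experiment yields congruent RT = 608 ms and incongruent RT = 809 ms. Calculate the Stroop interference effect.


Stroop effect = RT(incongruent) - RT(congruent)
= 809 - 608
= 201 ms


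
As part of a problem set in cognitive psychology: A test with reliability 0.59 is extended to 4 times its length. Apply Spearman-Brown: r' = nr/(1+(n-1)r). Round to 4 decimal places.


r_new = n*r / (1 + (n-1)*r)
Numerator = 4 * 0.59 = 2.36
Denominator = 1 + 3 * 0.59 = 2.77
r_new = 2.36 / 2.77
= 0.8520


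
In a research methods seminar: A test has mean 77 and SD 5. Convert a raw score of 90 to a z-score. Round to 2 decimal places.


z = (X - mu) / sigma
= (90 - 77) / 5
= 13 / 5
= 2.60


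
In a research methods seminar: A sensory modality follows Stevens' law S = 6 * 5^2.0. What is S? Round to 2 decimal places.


S = 6 * 5^2.0
5^2.0 = 25.0
S = 6 * 25.0
= 150.00


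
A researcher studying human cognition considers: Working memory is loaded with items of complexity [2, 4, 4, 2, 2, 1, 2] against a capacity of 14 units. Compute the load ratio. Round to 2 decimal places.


Total complexity = 2 + 4 + 4 + 2 + 2 + 1 + 2 = 17
Load = total / capacity = 17 / 14
= 1.21


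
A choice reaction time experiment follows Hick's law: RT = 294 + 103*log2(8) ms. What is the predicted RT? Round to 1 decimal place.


RT = 294 + 103 * log2(8)
log2(8) = 3.0
RT = 294 + 103 * 3.0
= 294 + 309.0
= 603.0 ms


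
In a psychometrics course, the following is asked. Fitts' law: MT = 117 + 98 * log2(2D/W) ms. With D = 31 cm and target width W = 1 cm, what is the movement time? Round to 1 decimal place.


MT = 117 + 98 * log2(2*31/1)
2D/W = 62.0
log2(62.0) = 5.9542
MT = 117 + 98 * 5.9542
= 700.5 ms


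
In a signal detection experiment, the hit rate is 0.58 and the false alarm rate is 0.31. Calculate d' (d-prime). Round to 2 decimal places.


d' = z(HR) - z(FAR)
z(0.58) = 0.2019
z(0.31) = -0.4959
d' = 0.2019 - -0.4959
= 0.70


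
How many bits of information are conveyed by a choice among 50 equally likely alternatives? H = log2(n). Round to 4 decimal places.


H = log2(n)
H = log2(50)
= 5.6439


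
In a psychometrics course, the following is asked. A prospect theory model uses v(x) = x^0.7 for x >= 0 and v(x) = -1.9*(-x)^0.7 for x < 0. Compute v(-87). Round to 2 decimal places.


Since x = -87 < 0, use v(x) = -lambda*(-x)^alpha
(-x) = 87
87^0.7 = 22.7858
v(-87) = -1.9 * 22.7858
= -43.29


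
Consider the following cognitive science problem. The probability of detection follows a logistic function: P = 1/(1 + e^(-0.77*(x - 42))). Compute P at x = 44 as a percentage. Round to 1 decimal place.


P(x) = 1/(1 + e^(-0.77*(44 - 42)))
Exponent = -0.77 * 2 = -1.54
e^(-1.54) = 0.214381
P = 1/(1 + 0.214381) = 0.823465
Percentage = 82.3


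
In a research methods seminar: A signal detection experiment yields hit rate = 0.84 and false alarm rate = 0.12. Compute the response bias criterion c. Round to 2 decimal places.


c = -0.5 * (z(HR) + z(FAR))
z(0.84) = 0.9945
z(0.12) = -1.175
c = -0.5 * (0.9945 + -1.175)
= -0.5 * -0.1805
= 0.09


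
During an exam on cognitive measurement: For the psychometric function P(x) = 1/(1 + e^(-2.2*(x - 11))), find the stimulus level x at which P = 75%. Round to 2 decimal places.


At P = 0.75: 0.75 = 1/(1 + e^(-k*(x-x0)))
Solving: e^(-k*(x-x0)) = 1/3
x = x0 + ln(3)/k
ln(3) = 1.0986
x = 11 + 1.0986/2.2
= 11 + 0.4994
= 11.50


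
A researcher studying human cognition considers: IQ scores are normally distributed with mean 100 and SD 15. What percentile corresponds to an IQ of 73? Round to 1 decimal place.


z = (IQ - mean) / SD
z = (73 - 100) / 15 = -1.8
Percentile = Phi(-1.8) * 100
Phi(-1.8) = 0.03593
= 3.6


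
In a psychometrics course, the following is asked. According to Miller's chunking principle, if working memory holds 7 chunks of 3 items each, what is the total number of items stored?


Total items = chunks * items_per_chunk
= 7 * 3
= 21


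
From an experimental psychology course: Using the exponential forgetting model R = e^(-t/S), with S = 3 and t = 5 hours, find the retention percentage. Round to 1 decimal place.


R = e^(-t/S)
-t/S = -5/3 = -1.666667
R = e^(-1.666667) = 0.188876
Percentage = 0.188876 * 100
= 18.9


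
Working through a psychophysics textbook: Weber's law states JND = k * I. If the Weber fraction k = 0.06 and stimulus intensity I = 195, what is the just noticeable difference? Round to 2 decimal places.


JND = k * I
JND = 0.06 * 195
= 11.70


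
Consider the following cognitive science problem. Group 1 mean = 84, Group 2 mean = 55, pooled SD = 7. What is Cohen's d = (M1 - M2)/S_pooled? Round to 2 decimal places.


Cohen's d = (M1 - M2) / S_pooled
= (84 - 55) / 7
= 29 / 7
= 4.14


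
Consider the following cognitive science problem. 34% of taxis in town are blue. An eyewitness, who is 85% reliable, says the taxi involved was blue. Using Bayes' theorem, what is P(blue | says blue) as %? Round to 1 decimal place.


P(blue | says blue) = P(says blue | blue)*P(blue) / [P(says blue | blue)*P(blue) + P(says blue | not blue)*P(not blue)]
Numerator = 0.85 * 0.34 = 0.289
False identification = 0.15 * 0.66 = 0.099
P = 0.289 / (0.289 + 0.099)
= 0.289 / 0.388
As percentage = 74.5


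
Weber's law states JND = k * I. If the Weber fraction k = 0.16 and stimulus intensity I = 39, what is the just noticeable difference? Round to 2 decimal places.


JND = k * I
JND = 0.16 * 39
= 6.24


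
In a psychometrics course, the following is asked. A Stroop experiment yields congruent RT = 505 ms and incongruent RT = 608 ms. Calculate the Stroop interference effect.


Stroop effect = RT(incongruent) - RT(congruent)
= 608 - 505
= 103 ms


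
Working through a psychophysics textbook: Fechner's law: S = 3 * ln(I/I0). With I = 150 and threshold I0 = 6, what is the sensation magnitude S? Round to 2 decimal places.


S = 3 * ln(150/6)
I/I0 = 25.0
ln(25.0) = 3.2189
S = 3 * 3.2189
= 9.66


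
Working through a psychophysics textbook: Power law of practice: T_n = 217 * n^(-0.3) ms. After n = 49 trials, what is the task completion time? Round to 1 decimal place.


T_n = 217 * 49^(-0.3)
49^(-0.3) = 0.311129
T_n = 217 * 0.311129
= 67.5 ms


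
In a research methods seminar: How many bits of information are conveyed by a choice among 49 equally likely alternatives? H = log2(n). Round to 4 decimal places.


H = log2(n)
H = log2(49)
= 5.6147


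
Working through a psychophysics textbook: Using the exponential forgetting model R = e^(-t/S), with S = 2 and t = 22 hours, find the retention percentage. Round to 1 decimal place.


R = e^(-t/S)
-t/S = -22/2 = -11.0
R = e^(-11.0) = 1.7e-05
Percentage = 1.7e-05 * 100
= 0.0


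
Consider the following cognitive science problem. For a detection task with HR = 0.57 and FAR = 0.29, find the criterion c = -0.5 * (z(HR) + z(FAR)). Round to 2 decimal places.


c = -0.5 * (z(HR) + z(FAR))
z(0.57) = 0.1764
z(0.29) = -0.5534
c = -0.5 * (0.1764 + -0.5534)
= -0.5 * -0.377
= 0.19


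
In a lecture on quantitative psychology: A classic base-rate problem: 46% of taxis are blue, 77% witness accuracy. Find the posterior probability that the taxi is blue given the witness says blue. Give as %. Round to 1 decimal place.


P(blue | says blue) = P(says blue | blue)*P(blue) / [P(says blue | blue)*P(blue) + P(says blue | not blue)*P(not blue)]
Numerator = 0.77 * 0.46 = 0.3542
False identification = 0.23 * 0.54 = 0.1242
P = 0.3542 / (0.3542 + 0.1242)
= 0.3542 / 0.4784
As percentage = 74.0


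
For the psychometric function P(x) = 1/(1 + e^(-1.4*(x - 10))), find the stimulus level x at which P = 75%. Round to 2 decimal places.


At P = 0.75: 0.75 = 1/(1 + e^(-k*(x-x0)))
Solving: e^(-k*(x-x0)) = 1/3
x = x0 + ln(3)/k
ln(3) = 1.0986
x = 10 + 1.0986/1.4
= 10 + 0.7847
= 10.78


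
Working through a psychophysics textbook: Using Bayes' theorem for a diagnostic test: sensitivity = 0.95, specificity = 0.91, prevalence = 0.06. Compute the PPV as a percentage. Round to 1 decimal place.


PPV = (sens * prev) / (sens * prev + (1-spec) * (1-prev))
Numerator = 0.95 * 0.06 = 0.057
P(positive and no disease) = (1 - spec) * (1 - prev) = (1 - 0.91) * (1 - 0.06) = 0.0846
Denominator = 0.057 + 0.0846 = 0.1416
PPV = 0.057 / 0.1416 = 0.402542
As percentage = 40.3


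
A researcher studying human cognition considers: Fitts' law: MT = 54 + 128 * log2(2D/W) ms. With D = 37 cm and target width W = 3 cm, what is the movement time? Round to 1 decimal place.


MT = 54 + 128 * log2(2*37/3)
2D/W = 24.666667
log2(24.666667) = 4.6245
MT = 54 + 128 * 4.6245
= 645.9 ms


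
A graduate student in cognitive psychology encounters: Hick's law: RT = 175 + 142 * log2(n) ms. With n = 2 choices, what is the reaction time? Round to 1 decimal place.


RT = 175 + 142 * log2(2)
log2(2) = 1.0
RT = 175 + 142 * 1.0
= 175 + 142.0
= 317.0 ms


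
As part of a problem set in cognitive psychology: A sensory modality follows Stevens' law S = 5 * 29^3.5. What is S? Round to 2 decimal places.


S = 5 * 29^3.5
29^3.5 = 131338.7845
S = 5 * 131338.7845
= 656693.92


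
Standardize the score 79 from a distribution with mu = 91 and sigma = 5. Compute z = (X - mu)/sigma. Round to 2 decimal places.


z = (X - mu) / sigma
= (79 - 91) / 5
= -12 / 5
= -2.40


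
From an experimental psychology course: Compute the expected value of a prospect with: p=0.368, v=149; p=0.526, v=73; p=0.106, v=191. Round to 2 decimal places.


EU = sum(p_i * v_i)
0.368 * 149 = 54.832
0.526 * 73 = 38.398
0.106 * 191 = 20.246
EU = 54.832 + 38.398 + 20.246
= 113.48


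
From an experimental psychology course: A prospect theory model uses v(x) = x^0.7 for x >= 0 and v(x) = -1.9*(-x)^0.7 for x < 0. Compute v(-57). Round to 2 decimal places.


Since x = -57 < 0, use v(x) = -lambda*(-x)^alpha
(-x) = 57
57^0.7 = 16.9478
v(-57) = -1.9 * 16.9478
= -32.20


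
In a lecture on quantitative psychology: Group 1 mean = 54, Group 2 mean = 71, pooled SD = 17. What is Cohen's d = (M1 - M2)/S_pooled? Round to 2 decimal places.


Cohen's d = (M1 - M2) / S_pooled
= (54 - 71) / 17
= -17 / 17
= -1.00


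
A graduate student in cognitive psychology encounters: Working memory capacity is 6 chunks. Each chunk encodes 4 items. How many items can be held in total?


Total items = chunks * items_per_chunk
= 6 * 4
= 24


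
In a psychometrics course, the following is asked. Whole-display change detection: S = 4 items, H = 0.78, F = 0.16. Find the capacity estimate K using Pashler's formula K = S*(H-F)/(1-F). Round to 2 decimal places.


K = S * (H - F) / (1 - F)
H - F = 0.62
1 - F = 0.84
K = 4 * 0.62 / 0.84
= 2.95


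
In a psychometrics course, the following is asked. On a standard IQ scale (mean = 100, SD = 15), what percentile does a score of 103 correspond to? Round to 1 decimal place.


z = (IQ - mean) / SD
z = (103 - 100) / 15 = 0.2
Percentile = Phi(0.2) * 100
Phi(0.2) = 0.57926
= 57.9


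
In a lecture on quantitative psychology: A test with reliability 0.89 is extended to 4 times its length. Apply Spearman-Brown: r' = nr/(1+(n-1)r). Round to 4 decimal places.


r_new = n*r / (1 + (n-1)*r)
Numerator = 4 * 0.89 = 3.56
Denominator = 1 + 3 * 0.89 = 3.67
r_new = 3.56 / 3.67
= 0.9700


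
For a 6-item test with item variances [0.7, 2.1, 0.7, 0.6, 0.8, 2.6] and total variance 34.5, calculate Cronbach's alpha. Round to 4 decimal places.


alpha = (k/(k-1)) * (1 - sum(s_i^2)/s_total^2)
sum(item variances) = 7.5
k/(k-1) = 6/5 = 1.2
1 - 7.5/34.5 = 1 - 0.217391 = 0.782609
alpha = 1.2 * 0.782609
= 0.9391


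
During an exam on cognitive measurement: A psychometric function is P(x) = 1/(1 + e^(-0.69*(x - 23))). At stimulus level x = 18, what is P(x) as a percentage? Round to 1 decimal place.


P(x) = 1/(1 + e^(-0.69*(18 - 23)))
Exponent = -0.69 * -5 = 3.45
e^(3.45) = 31.500392
P = 1/(1 + 31.500392) = 0.030769
Percentage = 3.1


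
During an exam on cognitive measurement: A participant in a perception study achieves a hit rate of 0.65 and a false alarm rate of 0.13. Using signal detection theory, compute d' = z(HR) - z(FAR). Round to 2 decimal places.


d' = z(HR) - z(FAR)
z(0.65) = 0.3853
z(0.13) = -1.1264
d' = 0.3853 - -1.1264
= 1.51


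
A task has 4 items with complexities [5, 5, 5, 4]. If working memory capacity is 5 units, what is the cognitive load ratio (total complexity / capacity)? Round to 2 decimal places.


Total complexity = 5 + 5 + 5 + 4 = 19
Load = total / capacity = 19 / 5
= 3.80


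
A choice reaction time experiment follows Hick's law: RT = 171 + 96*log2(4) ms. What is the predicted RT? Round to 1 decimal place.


RT = 171 + 96 * log2(4)
log2(4) = 2.0
RT = 171 + 96 * 2.0
= 171 + 192.0
= 363.0 ms


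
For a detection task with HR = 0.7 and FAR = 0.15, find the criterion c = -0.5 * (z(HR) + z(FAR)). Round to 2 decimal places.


c = -0.5 * (z(HR) + z(FAR))
z(0.7) = 0.5244
z(0.15) = -1.0364
c = -0.5 * (0.5244 + -1.0364)
= -0.5 * -0.512
= 0.26


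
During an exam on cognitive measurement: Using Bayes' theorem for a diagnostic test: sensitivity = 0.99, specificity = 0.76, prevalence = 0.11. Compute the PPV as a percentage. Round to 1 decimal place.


PPV = (sens * prev) / (sens * prev + (1-spec) * (1-prev))
Numerator = 0.99 * 0.11 = 0.1089
P(positive and no disease) = (1 - spec) * (1 - prev) = (1 - 0.76) * (1 - 0.11) = 0.2136
Denominator = 0.1089 + 0.2136 = 0.3225
PPV = 0.1089 / 0.3225 = 0.337674
As percentage = 33.8


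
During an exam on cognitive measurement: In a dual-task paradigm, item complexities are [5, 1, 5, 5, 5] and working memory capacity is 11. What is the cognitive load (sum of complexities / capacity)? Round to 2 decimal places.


Total complexity = 5 + 1 + 5 + 5 + 5 = 21
Load = total / capacity = 21 / 11
= 1.91


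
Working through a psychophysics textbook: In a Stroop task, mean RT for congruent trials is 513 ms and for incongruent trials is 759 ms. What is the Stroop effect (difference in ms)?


Stroop effect = RT(incongruent) - RT(congruent)
= 759 - 513
= 246 ms


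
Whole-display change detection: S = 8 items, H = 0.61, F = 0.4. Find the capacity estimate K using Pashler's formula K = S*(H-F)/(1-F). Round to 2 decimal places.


K = S * (H - F) / (1 - F)
H - F = 0.21
1 - F = 0.6
K = 8 * 0.21 / 0.6
= 2.80


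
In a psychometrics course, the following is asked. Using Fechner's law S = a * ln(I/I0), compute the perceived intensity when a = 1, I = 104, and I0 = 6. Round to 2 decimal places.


S = 1 * ln(104/6)
I/I0 = 17.333333
ln(17.333333) = 2.8526
S = 1 * 2.8526
= 2.85


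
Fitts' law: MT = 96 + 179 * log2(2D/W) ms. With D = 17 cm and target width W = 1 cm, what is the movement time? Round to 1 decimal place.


MT = 96 + 179 * log2(2*17/1)
2D/W = 34.0
log2(34.0) = 5.0875
MT = 96 + 179 * 5.0875
= 1006.7 ms


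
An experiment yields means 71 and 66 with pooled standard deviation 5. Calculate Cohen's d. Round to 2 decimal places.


Cohen's d = (M1 - M2) / S_pooled
= (71 - 66) / 5
= 5 / 5
= 1.00


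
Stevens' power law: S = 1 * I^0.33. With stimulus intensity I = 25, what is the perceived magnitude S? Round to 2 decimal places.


S = 1 * 25^0.33
25^0.33 = 2.8928
S = 1 * 2.8928
= 2.89


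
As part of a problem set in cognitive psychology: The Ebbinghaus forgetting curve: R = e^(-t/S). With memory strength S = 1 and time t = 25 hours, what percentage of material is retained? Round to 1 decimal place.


R = e^(-t/S)
-t/S = -25/1 = -25.0
R = e^(-25.0) = 0.0
Percentage = 0.0 * 100
= 0.0


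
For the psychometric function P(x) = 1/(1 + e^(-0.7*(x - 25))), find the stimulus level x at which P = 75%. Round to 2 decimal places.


At P = 0.75: 0.75 = 1/(1 + e^(-k*(x-x0)))
Solving: e^(-k*(x-x0)) = 1/3
x = x0 + ln(3)/k
ln(3) = 1.0986
x = 25 + 1.0986/0.7
= 25 + 1.5694
= 26.57


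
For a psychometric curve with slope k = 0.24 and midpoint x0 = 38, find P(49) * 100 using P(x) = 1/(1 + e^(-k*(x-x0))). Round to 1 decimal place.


P(x) = 1/(1 + e^(-0.24*(49 - 38)))
Exponent = -0.24 * 11 = -2.64
e^(-2.64) = 0.071361
P = 1/(1 + 0.071361) = 0.933392
Percentage = 93.3


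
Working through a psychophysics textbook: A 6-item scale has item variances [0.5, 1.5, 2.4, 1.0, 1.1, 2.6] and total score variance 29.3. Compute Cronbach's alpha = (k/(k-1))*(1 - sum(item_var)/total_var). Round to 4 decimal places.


alpha = (k/(k-1)) * (1 - sum(s_i^2)/s_total^2)
sum(item variances) = 9.1
k/(k-1) = 6/5 = 1.2
1 - 9.1/29.3 = 1 - 0.31058 = 0.68942
alpha = 1.2 * 0.68942
= 0.8273


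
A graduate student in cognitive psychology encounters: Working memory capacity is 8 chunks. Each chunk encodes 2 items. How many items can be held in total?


Total items = chunks * items_per_chunk
= 8 * 2
= 16


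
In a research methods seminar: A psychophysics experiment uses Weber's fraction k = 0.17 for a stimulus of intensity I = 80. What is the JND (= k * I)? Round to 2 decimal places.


JND = k * I
JND = 0.17 * 80
= 13.60


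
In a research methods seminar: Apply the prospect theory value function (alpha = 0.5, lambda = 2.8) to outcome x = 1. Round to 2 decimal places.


Since x = 1 >= 0, use v(x) = x^0.5
1^0.5 = 1.0
v(1) = 1.00


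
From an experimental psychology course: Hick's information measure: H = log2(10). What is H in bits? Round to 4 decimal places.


H = log2(n)
H = log2(10)
= 3.3219


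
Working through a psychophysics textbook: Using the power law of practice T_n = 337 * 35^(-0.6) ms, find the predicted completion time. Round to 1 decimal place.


T_n = 337 * 35^(-0.6)
35^(-0.6) = 0.118457
T_n = 337 * 0.118457
= 39.9 ms


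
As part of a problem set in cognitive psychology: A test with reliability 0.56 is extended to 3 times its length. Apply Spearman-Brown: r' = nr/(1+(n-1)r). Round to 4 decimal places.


r_new = n*r / (1 + (n-1)*r)
Numerator = 3 * 0.56 = 1.68
Denominator = 1 + 2 * 0.56 = 2.12
r_new = 1.68 / 2.12
= 0.7925


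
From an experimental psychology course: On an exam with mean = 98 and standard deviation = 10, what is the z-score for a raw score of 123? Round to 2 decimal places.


z = (X - mu) / sigma
= (123 - 98) / 10
= 25 / 10
= 2.50


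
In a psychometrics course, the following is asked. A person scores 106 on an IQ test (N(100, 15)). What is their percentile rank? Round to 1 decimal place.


z = (IQ - mean) / SD
z = (106 - 100) / 15 = 0.4
Percentile = Phi(0.4) * 100
Phi(0.4) = 0.655422
= 65.5


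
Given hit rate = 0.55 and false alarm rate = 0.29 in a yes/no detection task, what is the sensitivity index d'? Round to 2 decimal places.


d' = z(HR) - z(FAR)
z(0.55) = 0.1257
z(0.29) = -0.5534
d' = 0.1257 - -0.5534
= 0.68


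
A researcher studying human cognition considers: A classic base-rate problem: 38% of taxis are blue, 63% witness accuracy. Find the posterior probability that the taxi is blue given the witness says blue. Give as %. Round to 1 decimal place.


P(blue | says blue) = P(says blue | blue)*P(blue) / [P(says blue | blue)*P(blue) + P(says blue | not blue)*P(not blue)]
Numerator = 0.63 * 0.38 = 0.2394
False identification = 0.37 * 0.62 = 0.2294
P = 0.2394 / (0.2394 + 0.2294)
= 0.2394 / 0.4688
As percentage = 51.1


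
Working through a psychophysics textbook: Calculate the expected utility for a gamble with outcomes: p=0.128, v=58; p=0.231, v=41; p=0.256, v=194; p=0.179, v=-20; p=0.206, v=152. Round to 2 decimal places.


EU = sum(p_i * v_i)
0.128 * 58 = 7.424
0.231 * 41 = 9.471
0.256 * 194 = 49.664
0.179 * -20 = -3.58
0.206 * 152 = 31.312
EU = 7.424 + 9.471 + 49.664 + -3.58 + 31.312
= 94.29


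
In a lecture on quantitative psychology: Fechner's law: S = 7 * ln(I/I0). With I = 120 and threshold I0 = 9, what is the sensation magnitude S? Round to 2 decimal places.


S = 7 * ln(120/9)
I/I0 = 13.333333
ln(13.333333) = 2.5903
S = 7 * 2.5903
= 18.13


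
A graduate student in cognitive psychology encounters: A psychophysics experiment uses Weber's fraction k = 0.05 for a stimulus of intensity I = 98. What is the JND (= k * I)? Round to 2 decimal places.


JND = k * I
JND = 0.05 * 98
= 4.90


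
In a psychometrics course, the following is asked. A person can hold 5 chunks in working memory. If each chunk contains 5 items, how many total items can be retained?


Total items = chunks * items_per_chunk
= 5 * 5
= 25


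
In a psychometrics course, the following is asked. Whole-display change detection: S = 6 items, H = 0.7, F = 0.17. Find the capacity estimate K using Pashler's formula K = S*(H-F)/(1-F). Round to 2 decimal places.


K = S * (H - F) / (1 - F)
H - F = 0.53
1 - F = 0.83
K = 6 * 0.53 / 0.83
= 3.83


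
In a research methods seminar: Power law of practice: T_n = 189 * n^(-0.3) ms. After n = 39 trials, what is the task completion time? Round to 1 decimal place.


T_n = 189 * 39^(-0.3)
39^(-0.3) = 0.333181
T_n = 189 * 0.333181
= 63.0 ms


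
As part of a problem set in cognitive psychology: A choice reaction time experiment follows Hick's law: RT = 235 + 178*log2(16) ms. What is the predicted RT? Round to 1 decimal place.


RT = 235 + 178 * log2(16)
log2(16) = 4.0
RT = 235 + 178 * 4.0
= 235 + 712.0
= 947.0 ms


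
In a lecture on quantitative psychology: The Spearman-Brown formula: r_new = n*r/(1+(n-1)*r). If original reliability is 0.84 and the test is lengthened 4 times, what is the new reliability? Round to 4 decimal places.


r_new = n*r / (1 + (n-1)*r)
Numerator = 4 * 0.84 = 3.36
Denominator = 1 + 3 * 0.84 = 3.52
r_new = 3.36 / 3.52
= 0.9545


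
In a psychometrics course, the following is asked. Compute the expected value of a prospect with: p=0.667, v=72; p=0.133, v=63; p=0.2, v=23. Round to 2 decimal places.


EU = sum(p_i * v_i)
0.667 * 72 = 48.024
0.133 * 63 = 8.379
0.2 * 23 = 4.6
EU = 48.024 + 8.379 + 4.6
= 61.00


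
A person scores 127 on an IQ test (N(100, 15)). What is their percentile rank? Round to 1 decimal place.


z = (IQ - mean) / SD
z = (127 - 100) / 15 = 1.8
Percentile = Phi(1.8) * 100
Phi(1.8) = 0.96407
= 96.4


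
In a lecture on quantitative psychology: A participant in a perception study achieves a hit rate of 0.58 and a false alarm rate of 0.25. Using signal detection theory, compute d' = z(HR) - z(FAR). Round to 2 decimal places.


d' = z(HR) - z(FAR)
z(0.58) = 0.2019
z(0.25) = -0.6745
d' = 0.2019 - -0.6745
= 0.88


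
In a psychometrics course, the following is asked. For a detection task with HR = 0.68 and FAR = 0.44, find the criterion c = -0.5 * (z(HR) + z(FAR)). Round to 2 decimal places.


c = -0.5 * (z(HR) + z(FAR))
z(0.68) = 0.4677
z(0.44) = -0.151
c = -0.5 * (0.4677 + -0.151)
= -0.5 * 0.3167
= -0.16


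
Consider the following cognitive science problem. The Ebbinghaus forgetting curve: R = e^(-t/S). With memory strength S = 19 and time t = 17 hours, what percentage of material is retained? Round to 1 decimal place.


R = e^(-t/S)
-t/S = -17/19 = -0.894737
R = e^(-0.894737) = 0.408715
Percentage = 0.408715 * 100
= 40.9


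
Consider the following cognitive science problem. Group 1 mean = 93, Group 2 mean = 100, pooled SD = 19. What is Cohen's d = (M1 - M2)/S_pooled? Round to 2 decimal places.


Cohen's d = (M1 - M2) / S_pooled
= (93 - 100) / 19
= -7 / 19
= -0.37


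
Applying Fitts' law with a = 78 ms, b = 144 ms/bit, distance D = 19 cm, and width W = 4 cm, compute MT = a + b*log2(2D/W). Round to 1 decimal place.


MT = 78 + 144 * log2(2*19/4)
2D/W = 9.5
log2(9.5) = 3.2479
MT = 78 + 144 * 3.2479
= 545.7 ms


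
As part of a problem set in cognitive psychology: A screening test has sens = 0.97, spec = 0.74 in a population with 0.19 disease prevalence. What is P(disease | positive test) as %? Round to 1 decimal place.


PPV = (sens * prev) / (sens * prev + (1-spec) * (1-prev))
Numerator = 0.97 * 0.19 = 0.1843
P(positive and no disease) = (1 - spec) * (1 - prev) = (1 - 0.74) * (1 - 0.19) = 0.2106
Denominator = 0.1843 + 0.2106 = 0.3949
PPV = 0.1843 / 0.3949 = 0.4667
As percentage = 46.7


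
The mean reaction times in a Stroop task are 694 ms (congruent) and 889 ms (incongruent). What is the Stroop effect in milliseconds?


Stroop effect = RT(incongruent) - RT(congruent)
= 889 - 694
= 195 ms


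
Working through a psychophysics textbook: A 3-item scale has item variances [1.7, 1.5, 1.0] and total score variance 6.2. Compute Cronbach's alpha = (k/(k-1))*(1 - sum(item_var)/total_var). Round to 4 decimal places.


alpha = (k/(k-1)) * (1 - sum(s_i^2)/s_total^2)
sum(item variances) = 4.2
k/(k-1) = 3/2 = 1.5
1 - 4.2/6.2 = 1 - 0.677419 = 0.322581
alpha = 1.5 * 0.322581
= 0.4839


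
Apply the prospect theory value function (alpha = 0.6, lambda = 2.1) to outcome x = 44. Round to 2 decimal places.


Since x = 44 >= 0, use v(x) = x^0.6
44^0.6 = 9.6844
v(44) = 9.68


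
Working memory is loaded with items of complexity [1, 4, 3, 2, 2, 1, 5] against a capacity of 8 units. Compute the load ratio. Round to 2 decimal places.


Total complexity = 1 + 4 + 3 + 2 + 2 + 1 + 5 = 18
Load = total / capacity = 18 / 8
= 2.25


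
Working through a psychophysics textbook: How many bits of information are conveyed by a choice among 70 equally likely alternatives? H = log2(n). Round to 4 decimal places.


H = log2(n)
H = log2(70)
= 6.1293


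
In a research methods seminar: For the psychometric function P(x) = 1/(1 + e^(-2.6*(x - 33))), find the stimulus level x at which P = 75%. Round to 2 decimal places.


At P = 0.75: 0.75 = 1/(1 + e^(-k*(x-x0)))
Solving: e^(-k*(x-x0)) = 1/3
x = x0 + ln(3)/k
ln(3) = 1.0986
x = 33 + 1.0986/2.6
= 33 + 0.4225
= 33.42


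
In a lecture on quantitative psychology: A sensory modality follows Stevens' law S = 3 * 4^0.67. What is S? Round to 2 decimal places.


S = 3 * 4^0.67
4^0.67 = 2.5315
S = 3 * 2.5315
= 7.59


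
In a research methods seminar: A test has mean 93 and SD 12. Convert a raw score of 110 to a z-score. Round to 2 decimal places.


z = (X - mu) / sigma
= (110 - 93) / 12
= 17 / 12
= 1.42


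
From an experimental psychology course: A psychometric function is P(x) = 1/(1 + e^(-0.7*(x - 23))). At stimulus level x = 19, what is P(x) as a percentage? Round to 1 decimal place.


P(x) = 1/(1 + e^(-0.7*(19 - 23)))
Exponent = -0.7 * -4 = 2.8
e^(2.8) = 16.444647
P = 1/(1 + 16.444647) = 0.057324
Percentage = 5.7


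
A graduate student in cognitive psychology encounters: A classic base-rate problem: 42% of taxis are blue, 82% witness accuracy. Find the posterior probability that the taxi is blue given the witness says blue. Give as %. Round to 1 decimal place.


P(blue | says blue) = P(says blue | blue)*P(blue) / [P(says blue | blue)*P(blue) + P(says blue | not blue)*P(not blue)]
Numerator = 0.82 * 0.42 = 0.3444
False identification = 0.18 * 0.58 = 0.1044
P = 0.3444 / (0.3444 + 0.1044)
= 0.3444 / 0.4488
As percentage = 76.7


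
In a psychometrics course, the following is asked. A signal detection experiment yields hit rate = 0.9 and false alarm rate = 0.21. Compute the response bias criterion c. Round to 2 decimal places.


c = -0.5 * (z(HR) + z(FAR))
z(0.9) = 1.2816
z(0.21) = -0.8064
c = -0.5 * (1.2816 + -0.8064)
= -0.5 * 0.4752
= -0.24
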